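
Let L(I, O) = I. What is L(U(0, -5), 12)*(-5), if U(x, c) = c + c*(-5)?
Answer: -100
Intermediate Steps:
U(x, c) = -4*c (U(x, c) = c - 5*c = -4*c)
L(U(0, -5), 12)*(-5) = -4*(-5)*(-5) = 20*(-5) = -100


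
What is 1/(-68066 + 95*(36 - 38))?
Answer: -1/68256 ≈ -1.4651e-5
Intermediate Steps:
1/(-68066 + 95*(36 - 38)) = 1/(-68066 + 95*(-2)) = 1/(-68066 - 190) = 1/(-68256) = -1/68256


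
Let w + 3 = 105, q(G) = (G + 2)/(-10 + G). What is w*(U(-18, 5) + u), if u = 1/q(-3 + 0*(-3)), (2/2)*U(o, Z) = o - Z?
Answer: -1020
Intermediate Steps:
q(G) = (2 + G)/(-10 + G)
U(o, Z) = o - Z
w = 102 (w = -3 + 105 = 102)
u = 13 (u = 1/((2 + (-3 + 0*(-3)))/(-10 + (-3 + 0*(-3)))) = 1/((2 + (-3 + 0))/(-10 + (-3 + 0))) = 1/((2 - 3)/(-10 - 3)) = 1/(-1/(-13)) = 1/(-1/13*(-1)) = 1/(1/13) = 13)
w*(U(-18, 5) + u) = 102*((-18 - 1*5) + 13) = 102*((-18 - 5) + 13) = 102*(-23 + 13) = 102*(-10) = -1020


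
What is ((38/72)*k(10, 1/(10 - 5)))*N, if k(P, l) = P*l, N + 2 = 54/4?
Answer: 437/36 ≈ 12.139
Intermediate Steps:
N = 23/2 (N = -2 + 54/4 = -2 + 54*(¼) = -2 + 27/2 = 23/2 ≈ 11.500)
((38/72)*k(10, 1/(10 - 5)))*N = ((38/72)*(10/(10 - 5)))*(23/2) = ((38*(1/72))*(10/5))*(23/2) = (19*(10*(⅕))/36)*(23/2) = ((19/36)*2)*(23/2) = (19/18)*(23/2) = 437/36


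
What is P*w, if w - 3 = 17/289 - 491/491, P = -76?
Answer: -2660/17 ≈ -156.47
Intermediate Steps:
w = 35/17 (w = 3 + (17/289 - 491/491) = 3 + (17*(1/289) - 491*1/491) = 3 + (1/17 - 1) = 3 - 16/17 = 35/17 ≈ 2.0588)
P*w = -76*35/17 = -2660/17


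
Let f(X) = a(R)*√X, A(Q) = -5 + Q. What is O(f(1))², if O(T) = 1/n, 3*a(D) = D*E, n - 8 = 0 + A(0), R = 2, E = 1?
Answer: ⅑ ≈ 0.11111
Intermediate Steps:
n = 3 (n = 8 + (0 + (-5 + 0)) = 8 + (0 - 5) = 8 - 5 = 3)
a(D) = D/3 (a(D) = (D*1)/3 = D/3)
f(X) = 2*√X/3 (f(X) = ((⅓)*2)*√X = 2*√X/3)
O(T) = ⅓ (O(T) = 1/3 = ⅓)
O(f(1))² = (⅓)² = ⅑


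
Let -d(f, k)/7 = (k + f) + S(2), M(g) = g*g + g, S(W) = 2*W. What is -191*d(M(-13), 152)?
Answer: 417144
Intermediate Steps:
M(g) = g + g² (M(g) = g² + g = g + g²)
d(f, k) = -28 - 7*f - 7*k (d(f, k) = -7*((k + f) + 2*2) = -7*((f + k) + 4) = -7*(4 + f + k) = -28 - 7*f - 7*k)
-191*d(M(-13), 152) = -191*(-28 - (-91)*(1 - 13) - 7*152) = -191*(-28 - (-91)*(-12) - 1064) = -191*(-28 - 7*156 - 1064) = -191*(-28 - 1092 - 1064) = -191*(-2184) = 417144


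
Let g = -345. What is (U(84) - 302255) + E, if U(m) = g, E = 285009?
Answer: -17591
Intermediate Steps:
U(m) = -345
(U(84) - 302255) + E = (-345 - 302255) + 285009 = -302600 + 285009 = -17591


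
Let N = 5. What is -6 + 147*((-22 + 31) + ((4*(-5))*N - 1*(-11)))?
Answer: -11766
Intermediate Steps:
-6 + 147*((-22 + 31) + ((4*(-5))*N - 1*(-11))) = -6 + 147*((-22 + 31) + ((4*(-5))*5 - 1*(-11))) = -6 + 147*(9 + (-20*5 + 11)) = -6 + 147*(9 + (-100 + 11)) = -6 + 147*(9 - 89) = -6 + 147*(-80) = -6 - 11760 = -11766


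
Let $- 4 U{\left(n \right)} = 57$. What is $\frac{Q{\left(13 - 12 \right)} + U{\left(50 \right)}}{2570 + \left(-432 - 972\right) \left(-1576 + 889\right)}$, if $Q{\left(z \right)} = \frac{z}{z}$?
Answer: $- \frac{53}{3868472} \approx -1.37 \cdot 10^{-5}$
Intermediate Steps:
$U{\left(n \right)} = - \frac{57}{4}$ ($U{\left(n \right)} = \left(- \frac{1}{4}\right) 57 = - \frac{57}{4}$)
$Q{\left(z \right)} = 1$
$\frac{Q{\left(13 - 12 \right)} + U{\left(50 \right)}}{2570 + \left(-432 - 972\right) \left(-1576 + 889\right)} = \frac{1 - \frac{57}{4}}{2570 + \left(-432 - 972\right) \left(-1576 + 889\right)} = - \frac{53}{4 \left(2570 - -964548\right)} = - \frac{53}{4 \left(2570 + 964548\right)} = - \frac{53}{4 \cdot 967118} = \left(- \frac{53}{4}\right) \frac{1}{967118} = - \frac{53}{3868472}$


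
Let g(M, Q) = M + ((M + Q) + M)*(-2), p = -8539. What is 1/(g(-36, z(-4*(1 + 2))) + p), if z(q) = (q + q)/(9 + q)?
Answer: -1/8447 ≈ -0.00011839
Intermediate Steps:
z(q) = 2*q/(9 + q) (z(q) = (2*q)/(9 + q) = 2*q/(9 + q))
g(M, Q) = -3*M - 2*Q (g(M, Q) = M + (Q + 2*M)*(-2) = M + (-4*M - 2*Q) = -3*M - 2*Q)
1/(g(-36, z(-4*(1 + 2))) + p) = 1/((-3*(-36) - 4*(-4*(1 + 2))/(9 - 4*(1 + 2))) - 8539) = 1/((108 - 4*(-4*3)/(9 - 4*3)) - 8539) = 1/((108 - 4*(-12)/(9 - 12)) - 8539) = 1/((108 - 4*(-12)/(-3)) - 8539) = 1/((108 - 4*(-12)*(-1)/3) - 8539) = 1/((108 - 2*8) - 8539) = 1/((108 - 16) - 8539) = 1/(92 - 8539) = 1/(-8447) = -1/8447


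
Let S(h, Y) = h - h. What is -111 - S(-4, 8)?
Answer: -111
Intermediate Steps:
S(h, Y) = 0
-111 - S(-4, 8) = -111 - 1*0 = -111 + 0 = -111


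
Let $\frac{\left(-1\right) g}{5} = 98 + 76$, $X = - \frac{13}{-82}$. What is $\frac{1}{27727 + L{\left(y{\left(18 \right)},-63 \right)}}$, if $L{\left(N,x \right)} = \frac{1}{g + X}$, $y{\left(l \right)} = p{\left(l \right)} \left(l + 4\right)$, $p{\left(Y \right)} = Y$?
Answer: $\frac{71327}{1977683647} \approx 3.6066 \cdot 10^{-5}$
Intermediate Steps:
$X = \frac{13}{82}$ ($X = \left(-13\right) \left(- \frac{1}{82}\right) = \frac{13}{82} \approx 0.15854$)
$g = -870$ ($g = - 5 \left(98 + 76\right) = \left(-5\right) 174 = -870$)
$y{\left(l \right)} = l \left(4 + l\right)$ ($y{\left(l \right)} = l \left(l + 4\right) = l \left(4 + l\right)$)
$L{\left(N,x \right)} = - \frac{82}{71327}$ ($L{\left(N,x \right)} = \frac{1}{-870 + \frac{13}{82}} = \frac{1}{- \frac{71327}{82}} = - \frac{82}{71327}$)
$\frac{1}{27727 + L{\left(y{\left(18 \right)},-63 \right)}} = \frac{1}{27727 - \frac{82}{71327}} = \frac{1}{\frac{1977683647}{71327}} = \frac{71327}{1977683647}$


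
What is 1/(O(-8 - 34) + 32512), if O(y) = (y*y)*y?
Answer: -1/41576 ≈ -2.4052e-5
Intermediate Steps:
O(y) = y³ (O(y) = y²*y = y³)
1/(O(-8 - 34) + 32512) = 1/((-8 - 34)³ + 32512) = 1/((-42)³ + 32512) = 1/(-74088 + 32512) = 1/(-41576) = -1/41576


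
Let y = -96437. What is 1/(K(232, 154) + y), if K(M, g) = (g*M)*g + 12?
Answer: 1/5405687 ≈ 1.8499e-7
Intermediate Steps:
K(M, g) = 12 + M*g² (K(M, g) = (M*g)*g + 12 = M*g² + 12 = 12 + M*g²)
1/(K(232, 154) + y) = 1/((12 + 232*154²) - 96437) = 1/((12 + 232*23716) - 96437) = 1/((12 + 5502112) - 96437) = 1/(5502124 - 96437) = 1/5405687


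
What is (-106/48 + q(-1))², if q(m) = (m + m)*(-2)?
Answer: 1849/576 ≈ 3.2101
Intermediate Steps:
q(m) = -4*m (q(m) = (2*m)*(-2) = -4*m)
(-106/48 + q(-1))² = (-106/48 - 4*(-1))² = (-106*1/48 + 4)² = (-53/24 + 4)² = (43/24)² = 1849/576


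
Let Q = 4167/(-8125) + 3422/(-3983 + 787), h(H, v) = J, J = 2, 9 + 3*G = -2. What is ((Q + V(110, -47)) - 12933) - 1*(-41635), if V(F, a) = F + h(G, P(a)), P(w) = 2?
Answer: 374093211759/12983750 ≈ 28812.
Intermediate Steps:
G = -11/3 (G = -3 + (⅓)*(-2) = -3 - ⅔ = -11/3 ≈ -3.6667)
h(H, v) = 2
V(F, a) = 2 + F (V(F, a) = F + 2 = 2 + F)
Q = -20560741/12983750 (Q = 4167*(-1/8125) + 3422/(-3196) = -4167/8125 + 3422*(-1/3196) = -4167/8125 - 1711/1598 = -20560741/12983750 ≈ -1.5836)
((Q + V(110, -47)) - 12933) - 1*(-41635) = ((-20560741/12983750 + (2 + 110)) - 12933) - 1*(-41635) = ((-20560741/12983750 + 112) - 12933) + 41635 = (1433619259/12983750 - 12933) + 41635 = -166485219491/12983750 + 41635 = 374093211759/12983750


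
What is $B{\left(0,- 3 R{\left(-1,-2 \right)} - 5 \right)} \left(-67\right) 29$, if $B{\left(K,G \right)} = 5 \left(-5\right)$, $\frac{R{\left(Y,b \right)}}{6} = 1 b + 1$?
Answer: $48575$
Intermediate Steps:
$R{\left(Y,b \right)} = 6 + 6 b$ ($R{\left(Y,b \right)} = 6 \left(1 b + 1\right) = 6 \left(b + 1\right) = 6 \left(1 + b\right) = 6 + 6 b$)
$B{\left(K,G \right)} = -25$
$B{\left(0,- 3 R{\left(-1,-2 \right)} - 5 \right)} \left(-67\right) 29 = \left(-25\right) \left(-67\right) 29 = 1675 \cdot 29 = 48575$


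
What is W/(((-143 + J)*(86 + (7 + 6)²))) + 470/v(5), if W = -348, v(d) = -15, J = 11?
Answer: -29287/935 ≈ -31.323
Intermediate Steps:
W/(((-143 + J)*(86 + (7 + 6)²))) + 470/v(5) = -348*1/((-143 + 11)*(86 + (7 + 6)²)) + 470/(-15) = -348*(-1/(132*(86 + 13²))) + 470*(-1/15) = -348*(-1/(132*(86 + 169))) - 94/3 = -348/((-132*255)) - 94/3 = -348/(-33660) - 94/3 = -348*(-1/33660) - 94/3 = 29/2805 - 94/3 = -29287/935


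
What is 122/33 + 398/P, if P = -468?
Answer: 7327/2574 ≈ 2.8465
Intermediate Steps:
122/33 + 398/P = 122/33 + 398/(-468) = 122*(1/33) + 398*(-1/468) = 122/33 - 199/234 = 7327/2574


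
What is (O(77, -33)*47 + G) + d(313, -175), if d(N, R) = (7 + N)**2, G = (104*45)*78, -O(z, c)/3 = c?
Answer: 472093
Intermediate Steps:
O(z, c) = -3*c
G = 365040 (G = 4680*78 = 365040)
(O(77, -33)*47 + G) + d(313, -175) = (-3*(-33)*47 + 365040) + (7 + 313)**2 = (99*47 + 365040) + 320**2 = (4653 + 365040) + 102400 = 369693 + 102400 = 472093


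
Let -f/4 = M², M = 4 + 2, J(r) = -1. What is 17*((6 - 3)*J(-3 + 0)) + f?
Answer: -195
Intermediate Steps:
M = 6
f = -144 (f = -4*6² = -4*36 = -144)
17*((6 - 3)*J(-3 + 0)) + f = 17*((6 - 3)*(-1)) - 144 = 17*(3*(-1)) - 144 = 17*(-3) - 144 = -51 - 144 = -195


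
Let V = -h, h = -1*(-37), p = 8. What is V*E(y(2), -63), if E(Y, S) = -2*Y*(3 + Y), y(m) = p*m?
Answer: 22496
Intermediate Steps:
y(m) = 8*m
E(Y, S) = -2*Y*(3 + Y)
h = 37
V = -37 (V = -1*37 = -37)
V*E(y(2), -63) = -(-74)*8*2*(3 + 8*2) = -(-74)*16*(3 + 16) = -(-74)*16*19 = -37*(-608) = 22496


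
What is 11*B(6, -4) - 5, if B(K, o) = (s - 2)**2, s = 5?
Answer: 94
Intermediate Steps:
B(K, o) = 9 (B(K, o) = (5 - 2)**2 = 3**2 = 9)
11*B(6, -4) - 5 = 11*9 - 5 = 99 - 5 = 94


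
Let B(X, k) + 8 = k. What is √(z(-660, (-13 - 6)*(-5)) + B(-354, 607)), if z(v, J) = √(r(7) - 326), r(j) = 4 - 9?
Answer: √(599 + I*√331) ≈ 24.477 + 0.3716*I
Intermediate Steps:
B(X, k) = -8 + k
r(j) = -5
z(v, J) = I*√331 (z(v, J) = √(-5 - 326) = √(-331) = I*√331)
√(z(-660, (-13 - 6)*(-5)) + B(-354, 607)) = √(I*√331 + (-8 + 607)) = √(I*√331 + 599) = √(599 + I*√331)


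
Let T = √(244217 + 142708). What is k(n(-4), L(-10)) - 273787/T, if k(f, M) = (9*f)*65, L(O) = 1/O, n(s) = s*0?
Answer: -273787*√15477/77385 ≈ -440.15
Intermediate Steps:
T = 5*√15477 (T = √386925 = 5*√15477 ≈ 622.03)
n(s) = 0
k(f, M) = 585*f
k(n(-4), L(-10)) - 273787/T = 585*0 - 273787/(5*√15477) = 0 - 273787*√15477/77385 = -273787*√15477/77385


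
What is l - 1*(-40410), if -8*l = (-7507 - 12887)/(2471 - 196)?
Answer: 367741197/9100 ≈ 40411.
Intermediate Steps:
l = 10197/9100 (l = -(-7507 - 12887)/(8*(2471 - 196)) = -(-10197)/(4*2275) = -⅛*(-20394/2275) = 10197/9100 ≈ 1.1206)
l - 1*(-40410) = 10197/9100 - 1*(-40410) = 10197/9100 + 40410 = 367741197/9100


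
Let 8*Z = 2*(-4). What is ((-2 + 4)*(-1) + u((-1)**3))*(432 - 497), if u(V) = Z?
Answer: 195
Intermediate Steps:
Z = -1 (Z = (2*(-4))/8 = (1/8)*(-8) = -1)
u(V) = -1
((-2 + 4)*(-1) + u((-1)**3))*(432 - 497) = ((-2 + 4)*(-1) - 1)*(432 - 497) = (2*(-1) - 1)*(-65) = (-2 - 1)*(-65) = -3*(-65) = 195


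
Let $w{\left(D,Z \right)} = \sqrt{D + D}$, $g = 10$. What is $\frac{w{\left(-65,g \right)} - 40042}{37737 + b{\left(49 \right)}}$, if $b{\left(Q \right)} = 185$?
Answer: $- \frac{20021}{18961} + \frac{i \sqrt{130}}{37922} \approx -1.0559 + 0.00030066 i$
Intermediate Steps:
$w{\left(D,Z \right)} = \sqrt{2} \sqrt{D}$ ($w{\left(D,Z \right)} = \sqrt{2 D} = \sqrt{2} \sqrt{D}$)
$\frac{w{\left(-65,g \right)} - 40042}{37737 + b{\left(49 \right)}} = \frac{\sqrt{2} \sqrt{-65} - 40042}{37737 + 185} = \frac{\sqrt{2} i \sqrt{65} - 40042}{37922} = \left(i \sqrt{130} - 40042\right) \frac{1}{37922} = \left(-40042 + i \sqrt{130}\right) \frac{1}{37922} = - \frac{20021}{18961} + \frac{i \sqrt{130}}{37922}$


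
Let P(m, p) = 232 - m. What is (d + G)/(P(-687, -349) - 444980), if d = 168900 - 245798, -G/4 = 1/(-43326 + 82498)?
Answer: 753062115/4348689373 ≈ 0.17317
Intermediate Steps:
G = -1/9793 (G = -4/(-43326 + 82498) = -4/39172 = -4*1/39172 = -1/9793 ≈ -0.00010211)
d = -76898
(d + G)/(P(-687, -349) - 444980) = (-76898 - 1/9793)/((232 - 1*(-687)) - 444980) = -753062115/(9793*((232 + 687) - 444980)) = -753062115/(9793*(919 - 444980)) = -753062115/9793/(-444061) = -753062115/9793*(-1/444061) = 753062115/4348689373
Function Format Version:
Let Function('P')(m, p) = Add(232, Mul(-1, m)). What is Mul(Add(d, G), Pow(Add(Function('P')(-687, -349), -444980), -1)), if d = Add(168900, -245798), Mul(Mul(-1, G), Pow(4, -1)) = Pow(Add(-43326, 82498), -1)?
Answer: Rational(753062115, 4348689373) ≈ 0.17317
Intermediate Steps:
G = Rational(-1, 9793) (G = Mul(-4, Pow(Add(-43326, 82498), -1)) = Mul(-4, Pow(39172, -1)) = Mul(-4, Rational(1, 39172)) = Rational(-1, 9793) ≈ -0.00010211)
d = -76898
Mul(Add(d, G), Pow(Add(Function('P')(-687, -349), -444980), -1)) = Mul(Add(-76898, Rational(-1, 9793)), Pow(Add(Add(232, Mul(-1, -687)), -444980), -1)) = Mul(Rational(-753062115, 9793), Pow(Add(Add(232, 687), -444980), -1)) = Mul(Rational(-753062115, 9793), Pow(Add(919, -444980), -1)) = Mul(Rational(-753062115, 9793), Pow(-444061, -1)) = Mul(Rational(-753062115, 9793), Rational(-1, 444061)) = Rational(753062115, 4348689373)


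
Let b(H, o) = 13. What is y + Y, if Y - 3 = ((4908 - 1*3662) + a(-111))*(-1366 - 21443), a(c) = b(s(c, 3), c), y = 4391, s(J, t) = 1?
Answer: -28712137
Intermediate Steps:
a(c) = 13
Y = -28716528 (Y = 3 + ((4908 - 1*3662) + 13)*(-1366 - 21443) = 3 + ((4908 - 3662) + 13)*(-22809) = 3 + (1246 + 13)*(-22809) = 3 + 1259*(-22809) = 3 - 28716531 = -28716528)
y + Y = 4391 - 28716528 = -28712137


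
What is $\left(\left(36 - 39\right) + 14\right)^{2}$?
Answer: $121$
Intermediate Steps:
$\left(\left(36 - 39\right) + 14\right)^{2} = \left(-3 + 14\right)^{2} = 11^{2} = 121$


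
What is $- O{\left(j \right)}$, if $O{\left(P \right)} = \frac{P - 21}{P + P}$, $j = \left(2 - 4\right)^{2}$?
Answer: $\frac{17}{8} \approx 2.125$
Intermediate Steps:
$j = 4$ ($j = \left(-2\right)^{2} = 4$)
$O{\left(P \right)} = \frac{-21 + P}{2 P}$
$- O{\left(j \right)} = - \frac{-21 + 4}{2 \cdot 4} = - \frac{-17}{2 \cdot 4} = \left(-1\right) \left(- \frac{17}{8}\right) = \frac{17}{8}$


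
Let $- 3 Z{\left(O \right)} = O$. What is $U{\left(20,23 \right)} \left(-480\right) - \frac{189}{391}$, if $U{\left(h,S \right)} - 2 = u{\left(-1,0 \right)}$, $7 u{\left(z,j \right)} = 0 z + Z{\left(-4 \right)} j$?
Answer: $- \frac{375549}{391} \approx -960.48$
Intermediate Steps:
$Z{\left(O \right)} = - \frac{O}{3}$
$u{\left(z,j \right)} = \frac{4 j}{21}$ ($u{\left(z,j \right)} = \frac{0 z + \left(- \frac{1}{3}\right) \left(-4\right) j}{7} = \frac{0 + \frac{4 j}{3}}{7} = \frac{\frac{4}{3} j}{7} = \frac{4 j}{21}$)
$U{\left(h,S \right)} = 2$ ($U{\left(h,S \right)} = 2 + \frac{4}{21} \cdot 0 = 2 + 0 = 2$)
$U{\left(20,23 \right)} \left(-480\right) - \frac{189}{391} = 2 \left(-480\right) - \frac{189}{391} = -960 - \frac{189}{391} = - \frac{375549}{391}$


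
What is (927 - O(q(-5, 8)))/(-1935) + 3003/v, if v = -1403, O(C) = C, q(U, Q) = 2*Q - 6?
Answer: -7097356/2714805 ≈ -2.6143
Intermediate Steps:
q(U, Q) = -6 + 2*Q
(927 - O(q(-5, 8)))/(-1935) + 3003/v = (927 - (-6 + 2*8))/(-1935) + 3003/(-1403) = (927 - (-6 + 16))*(-1/1935) + 3003*(-1/1403) = (927 - 1*10)*(-1/1935) - 3003/1403 = (927 - 10)*(-1/1935) - 3003/1403 = 917*(-1/1935) - 3003/1403 = -917/1935 - 3003/1403 = -7097356/2714805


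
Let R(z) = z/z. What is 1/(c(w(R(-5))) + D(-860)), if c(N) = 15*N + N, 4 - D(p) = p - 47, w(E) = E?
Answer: 1/927 ≈ 0.0010787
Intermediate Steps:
R(z) = 1
D(p) = 51 - p (D(p) = 4 - (p - 47) = 4 - (-47 + p) = 4 + (47 - p) = 51 - p)
c(N) = 16*N
1/(c(w(R(-5))) + D(-860)) = 1/(16*1 + (51 - 1*(-860))) = 1/(16 + (51 + 860)) = 1/(16 + 911) = 1/927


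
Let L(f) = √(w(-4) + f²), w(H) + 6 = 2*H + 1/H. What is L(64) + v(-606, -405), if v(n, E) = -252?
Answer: -252 + √16327/2 ≈ -188.11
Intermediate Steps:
w(H) = -6 + 1/H + 2*H (w(H) = -6 + (2*H + 1/H) = -6 + (1/H + 2*H) = -6 + 1/H + 2*H)
L(f) = √(-57/4 + f²) (L(f) = √((-6 + 1/(-4) + 2*(-4)) + f²) = √((-6 - ¼ - 8) + f²) = √(-57/4 + f²))
L(64) + v(-606, -405) = √(-57 + 4*64²)/2 - 252 = √(-57 + 4*4096)/2 - 252 = √(-57 + 16384)/2 - 252 = √16327/2 - 252 = -252 + √16327/2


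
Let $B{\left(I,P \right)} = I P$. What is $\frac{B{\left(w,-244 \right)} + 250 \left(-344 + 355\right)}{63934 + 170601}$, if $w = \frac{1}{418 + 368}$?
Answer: $\frac{1080628}{92172255} \approx 0.011724$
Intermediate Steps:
$w = \frac{1}{786} \approx 0.0012723$
$\frac{B{\left(w,-244 \right)} + 250 \left(-344 + 355\right)}{63934 + 170601} = \frac{\frac{1}{786} \left(-244\right) + 250 \left(-344 + 355\right)}{63934 + 170601} = \frac{- \frac{122}{393} + 250 \cdot 11}{234535} = \left(- \frac{122}{393} + 2750\right) \frac{1}{234535} = \frac{1080628}{393} \cdot \frac{1}{234535} = \frac{1080628}{92172255}$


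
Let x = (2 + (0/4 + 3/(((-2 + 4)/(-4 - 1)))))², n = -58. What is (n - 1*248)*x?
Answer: -18513/2 ≈ -9256.5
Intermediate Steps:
x = 121/4 (x = (2 + (0*(¼) + 3/((2/(-5)))))² = (2 + (0 + 3/((2*(-⅕)))))² = (2 + (0 + 3/(-⅖)))² = (2 + (0 + 3*(-5/2)))² = (2 + (0 - 15/2))² = (2 - 15/2)² = (-11/2)² = 121/4 ≈ 30.250)
(n - 1*248)*x = (-58 - 1*248)*(121/4) = (-58 - 248)*(121/4) = -306*121/4 = -18513/2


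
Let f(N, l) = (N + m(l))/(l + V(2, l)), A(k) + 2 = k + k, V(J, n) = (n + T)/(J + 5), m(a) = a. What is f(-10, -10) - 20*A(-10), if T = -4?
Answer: 1325/3 ≈ 441.67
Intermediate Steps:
V(J, n) = (-4 + n)/(5 + J) (V(J, n) = (n - 4)/(J + 5) = (-4 + n)/(5 + J))
A(k) = -2 + 2*k (A(k) = -2 + (k + k) = -2 + 2*k)
f(N, l) = (N + l)/(-4/7 + 8*l/7) (f(N, l) = (N + l)/(l + (-4 + l)/(5 + 2)) = (N + l)/(l + (-4 + l)/7) = (N + l)/(l + (-4/7 + l/7)) = (N + l)/(-4/7 + 8*l/7))
f(-10, -10) - 20*A(-10) = 7*(-10 - 10)/(4*(-1 + 2*(-10))) - 20*(-2 + 2*(-10)) = (7/4)*(-20)/(-1 - 20) - 20*(-2 - 20) = (7/4)*(-20)/(-21) - 20*(-22) = (7/4)*(-1/21)*(-20) + 440 = 5/3 + 440 = 1325/3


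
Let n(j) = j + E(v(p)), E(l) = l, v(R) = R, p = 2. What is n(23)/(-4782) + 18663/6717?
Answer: 29692847/10706898 ≈ 2.7732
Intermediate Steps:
n(j) = 2 + j (n(j) = j + 2 = 2 + j)
n(23)/(-4782) + 18663/6717 = (2 + 23)/(-4782) + 18663/6717 = 25*(-1/4782) + 18663*(1/6717) = -25/4782 + 6221/2239 = 29692847/10706898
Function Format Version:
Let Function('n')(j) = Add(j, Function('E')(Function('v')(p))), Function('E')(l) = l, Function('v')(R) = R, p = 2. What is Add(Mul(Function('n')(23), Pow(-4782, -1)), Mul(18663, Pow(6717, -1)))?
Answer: Rational(29692847, 10706898) ≈ 2.7732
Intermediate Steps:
Function('n')(j) = Add(2, j) (Function('n')(j) = Add(j, 2) = Add(2, j))
Add(Mul(Function('n')(23), Pow(-4782, -1)), Mul(18663, Pow(6717, -1))) = Add(Mul(Add(2, 23), Pow(-4782, -1)), Mul(18663, Pow(6717, -1))) = Add(Mul(25, Rational(-1, 4782)), Mul(18663, Rational(1, 6717))) = Add(Rational(-25, 4782), Rational(6221, 2239)) = Rational(29692847, 10706898)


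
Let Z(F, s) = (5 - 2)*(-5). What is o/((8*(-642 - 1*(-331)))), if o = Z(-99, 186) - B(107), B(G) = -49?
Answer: -17/1244 ≈ -0.013666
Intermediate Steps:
Z(F, s) = -15 (Z(F, s) = 3*(-5) = -15)
o = 34 (o = -15 - 1*(-49) = -15 + 49 = 34)
o/((8*(-642 - 1*(-331)))) = 34/((8*(-642 - 1*(-331)))) = 34/((8*(-642 + 331))) = 34/((8*(-311))) = 34/(-2488) = 34*(-1/2488) = -17/1244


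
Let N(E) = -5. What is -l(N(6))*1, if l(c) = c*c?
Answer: -25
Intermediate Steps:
l(c) = c**2
-l(N(6))*1 = -1*(-5)**2*1 = -1*25*1 = -25*1 = -25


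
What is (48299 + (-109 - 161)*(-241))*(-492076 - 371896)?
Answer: -97947641668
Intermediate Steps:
(48299 + (-109 - 161)*(-241))*(-492076 - 371896) = (48299 - 270*(-241))*(-863972) = (48299 + 65070)*(-863972) = 113369*(-863972) = -97947641668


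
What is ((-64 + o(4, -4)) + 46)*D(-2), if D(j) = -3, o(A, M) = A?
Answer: 42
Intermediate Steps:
((-64 + o(4, -4)) + 46)*D(-2) = ((-64 + 4) + 46)*(-3) = (-60 + 46)*(-3) = -14*(-3) = 42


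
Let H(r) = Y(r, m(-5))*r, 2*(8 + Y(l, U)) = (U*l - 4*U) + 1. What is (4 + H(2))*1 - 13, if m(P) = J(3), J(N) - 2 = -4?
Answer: -20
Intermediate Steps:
J(N) = -2 (J(N) = 2 - 4 = -2)
m(P) = -2
Y(l, U) = -15/2 - 2*U + U*l/2 (Y(l, U) = -8 + ((U*l - 4*U) + 1)/2 = -8 + ((-4*U + U*l) + 1)/2 = -8 + (1 - 4*U + U*l)/2 = -8 + (1/2 - 2*U + U*l/2) = -15/2 - 2*U + U*l/2)
H(r) = r*(-7/2 - r) (H(r) = (-15/2 - 2*(-2) + (1/2)*(-2)*r)*r = (-15/2 + 4 - r)*r = (-7/2 - r)*r = r*(-7/2 - r))
(4 + H(2))*1 - 13 = (4 - 1/2*2*(7 + 2*2))*1 - 13 = (4 - 1/2*2*(7 + 4))*1 - 13 = (4 - 1/2*2*11)*1 - 13 = (4 - 11)*1 - 13 = -7*1 - 13 = -7 - 13 = -20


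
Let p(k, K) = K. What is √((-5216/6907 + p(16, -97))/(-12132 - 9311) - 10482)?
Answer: I*√229929116033747144487/148106801 ≈ 102.38*I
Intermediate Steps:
√((-5216/6907 + p(16, -97))/(-12132 - 9311) - 10482) = √((-5216/6907 - 97)/(-12132 - 9311) - 10482) = √((-5216*1/6907 - 97)/(-21443) - 10482) = √((-5216/6907 - 97)*(-1/21443) - 10482) = √(-675195/6907*(-1/21443) - 10482) = √(675195/148106801 - 10482) = √(-1552454812887/148106801) = I*√229929116033747144487/148106801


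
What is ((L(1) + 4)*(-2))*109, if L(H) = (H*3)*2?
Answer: -2180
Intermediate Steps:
L(H) = 6*H (L(H) = (3*H)*2 = 6*H)
((L(1) + 4)*(-2))*109 = ((6*1 + 4)*(-2))*109 = ((6 + 4)*(-2))*109 = (10*(-2))*109 = -20*109 = -2180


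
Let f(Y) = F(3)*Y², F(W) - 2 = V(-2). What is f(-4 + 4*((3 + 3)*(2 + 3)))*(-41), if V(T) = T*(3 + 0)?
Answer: 2206784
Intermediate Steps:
V(T) = 3*T (V(T) = T*3 = 3*T)
F(W) = -4 (F(W) = 2 + 3*(-2) = 2 - 6 = -4)
f(Y) = -4*Y²
f(-4 + 4*((3 + 3)*(2 + 3)))*(-41) = -4*(-4 + 4*((3 + 3)*(2 + 3)))²*(-41) = -4*(-4 + 4*(6*5))²*(-41) = -4*(-4 + 4*30)²*(-41) = -4*(-4 + 120)²*(-41) = -4*116²*(-41) = -4*13456*(-41) = -53824*(-41) = 2206784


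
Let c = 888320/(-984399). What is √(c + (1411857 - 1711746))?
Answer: I*√290605728227196369/984399 ≈ 547.62*I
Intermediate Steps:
c = -888320/984399 (c = 888320*(-1/984399) = -888320/984399 ≈ -0.90240)
√(c + (1411857 - 1711746)) = √(-888320/984399 + (1411857 - 1711746)) = √(-888320/984399 - 299889) = √(-295211320031/984399) = I*√290605728227196369/984399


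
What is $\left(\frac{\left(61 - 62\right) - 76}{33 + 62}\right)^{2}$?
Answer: $\frac{5929}{9025} \approx 0.65695$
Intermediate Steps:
$\left(\frac{\left(61 - 62\right) - 76}{33 + 62}\right)^{2} = \left(\frac{-1 - 76}{95}\right)^{2} = \left(\left(-77\right) \frac{1}{95}\right)^{2} = \left(- \frac{77}{95}\right)^{2} = \frac{5929}{9025}$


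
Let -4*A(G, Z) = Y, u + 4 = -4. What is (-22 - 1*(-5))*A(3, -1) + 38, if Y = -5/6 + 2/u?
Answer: 1603/48 ≈ 33.396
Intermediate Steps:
u = -8 (u = -4 - 4 = -8)
Y = -13/12 (Y = -5/6 + 2/(-8) = -5*⅙ + 2*(-⅛) = -⅚ - ¼ = -13/12 ≈ -1.0833)
A(G, Z) = 13/48 (A(G, Z) = -¼*(-13/12) = 13/48)
(-22 - 1*(-5))*A(3, -1) + 38 = (-22 - 1*(-5))*(13/48) + 38 = (-22 + 5)*(13/48) + 38 = -17*13/48 + 38 = -221/48 + 38 = 1603/48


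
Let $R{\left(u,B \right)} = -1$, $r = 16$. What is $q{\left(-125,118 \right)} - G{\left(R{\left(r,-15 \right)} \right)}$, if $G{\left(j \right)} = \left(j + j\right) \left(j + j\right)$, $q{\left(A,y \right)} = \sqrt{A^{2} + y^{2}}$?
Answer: $-4 + \sqrt{29549} \approx 167.9$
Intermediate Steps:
$G{\left(j \right)} = 4 j^{2}$ ($G{\left(j \right)} = 2 j 2 j = 4 j^{2}$)
$q{\left(-125,118 \right)} - G{\left(R{\left(r,-15 \right)} \right)} = \sqrt{\left(-125\right)^{2} + 118^{2}} - 4 \left(-1\right)^{2} = \sqrt{15625 + 13924} - 4 \cdot 1 = \sqrt{29549} - 4 = -4 + \sqrt{29549}$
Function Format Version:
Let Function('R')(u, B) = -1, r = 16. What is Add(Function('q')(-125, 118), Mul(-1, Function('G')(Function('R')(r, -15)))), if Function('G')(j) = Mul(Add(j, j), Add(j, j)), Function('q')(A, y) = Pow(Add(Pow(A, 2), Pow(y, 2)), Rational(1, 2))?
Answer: Add(-4, Pow(29549, Rational(1, 2))) ≈ 167.90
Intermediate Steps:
Function('G')(j) = Mul(4, Pow(j, 2)) (Function('G')(j) = Mul(Mul(2, j), Mul(2, j)) = Mul(4, Pow(j, 2)))
Add(Function('q')(-125, 118), Mul(-1, Function('G')(Function('R')(r, -15)))) = Add(Pow(Add(Pow(-125, 2), Pow(118, 2)), Rational(1, 2)), Mul(-1, Mul(4, Pow(-1, 2)))) = Add(Pow(Add(15625, 13924), Rational(1, 2)), Mul(-1, Mul(4, 1))) = Add(Pow(29549, Rational(1, 2)), Mul(-1, 4)) = Add(Pow(29549, Rational(1, 2)), -4) = Add(-4, Pow(29549, Rational(1, 2)))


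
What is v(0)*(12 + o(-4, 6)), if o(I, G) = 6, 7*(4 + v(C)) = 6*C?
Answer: -72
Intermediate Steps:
v(C) = -4 + 6*C/7 (v(C) = -4 + (6*C)/7 = -4 + 6*C/7)
v(0)*(12 + o(-4, 6)) = (-4 + (6/7)*0)*(12 + 6) = (-4 + 0)*18 = -4*18 = -72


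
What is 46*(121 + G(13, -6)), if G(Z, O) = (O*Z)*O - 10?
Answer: 26634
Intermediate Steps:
G(Z, O) = -10 + Z*O**2 (G(Z, O) = Z*O**2 - 10 = -10 + Z*O**2)
46*(121 + G(13, -6)) = 46*(121 + (-10 + 13*(-6)**2)) = 46*(121 + (-10 + 13*36)) = 46*(121 + (-10 + 468)) = 46*(121 + 458) = 46*579 = 26634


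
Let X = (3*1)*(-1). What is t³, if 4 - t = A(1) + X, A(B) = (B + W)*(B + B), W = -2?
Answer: 729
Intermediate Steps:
X = -3 (X = 3*(-1) = -3)
A(B) = 2*B*(-2 + B) (A(B) = (B - 2)*(B + B) = (-2 + B)*(2*B) = 2*B*(-2 + B))
t = 9 (t = 4 - (2*1*(-2 + 1) - 3) = 4 - (2*1*(-1) - 3) = 4 - (-2 - 3) = 4 - 1*(-5) = 4 + 5 = 9)
t³ = 9³ = 729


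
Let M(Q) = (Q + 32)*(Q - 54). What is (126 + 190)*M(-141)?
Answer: 6716580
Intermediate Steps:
M(Q) = (-54 + Q)*(32 + Q) (M(Q) = (32 + Q)*(-54 + Q) = (-54 + Q)*(32 + Q))
(126 + 190)*M(-141) = (126 + 190)*(-1728 + (-141)**2 - 22*(-141)) = 316*(-1728 + 19881 + 3102) = 316*21255 = 6716580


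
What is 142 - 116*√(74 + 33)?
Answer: 142 - 116*√107 ≈ -1057.9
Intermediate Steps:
142 - 116*√(74 + 33) = 142 - 116*√107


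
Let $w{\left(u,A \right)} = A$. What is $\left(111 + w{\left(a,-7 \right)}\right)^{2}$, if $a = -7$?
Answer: $10816$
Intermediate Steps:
$\left(111 + w{\left(a,-7 \right)}\right)^{2} = \left(111 - 7\right)^{2} = 104^{2} = 10816$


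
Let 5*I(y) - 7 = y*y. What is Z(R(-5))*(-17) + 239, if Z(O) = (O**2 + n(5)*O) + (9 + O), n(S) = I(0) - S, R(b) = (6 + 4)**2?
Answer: -165494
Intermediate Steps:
I(y) = 7/5 + y**2/5 (I(y) = 7/5 + (y*y)/5 = 7/5 + y**2/5)
R(b) = 100 (R(b) = 10**2 = 100)
n(S) = 7/5 - S (n(S) = (7/5 + (1/5)*0**2) - S = (7/5 + (1/5)*0) - S = (7/5 + 0) - S = 7/5 - S)
Z(O) = 9 + O**2 - 13*O/5 (Z(O) = (O**2 + (7/5 - 1*5)*O) + (9 + O) = (O**2 + (7/5 - 5)*O) + (9 + O) = (O**2 - 18*O/5) + (9 + O) = 9 + O**2 - 13*O/5)
Z(R(-5))*(-17) + 239 = (9 + 100**2 - 13/5*100)*(-17) + 239 = (9 + 10000 - 260)*(-17) + 239 = 9749*(-17) + 239 = -165733 + 239 = -165494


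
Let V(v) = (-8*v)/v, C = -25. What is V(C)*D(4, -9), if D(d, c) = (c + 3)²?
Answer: -288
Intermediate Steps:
D(d, c) = (3 + c)²
V(v) = -8
V(C)*D(4, -9) = -8*(3 - 9)² = -8*(-6)² = -8*36 = -288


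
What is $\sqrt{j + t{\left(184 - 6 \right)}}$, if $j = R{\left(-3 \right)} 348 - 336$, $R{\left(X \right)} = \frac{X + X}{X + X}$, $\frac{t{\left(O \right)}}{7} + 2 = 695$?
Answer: $\sqrt{4863} \approx 69.735$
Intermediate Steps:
$t{\left(O \right)} = 4851$ ($t{\left(O \right)} = -14 + 7 \cdot 695 = -14 + 4865 = 4851$)
$R{\left(X \right)} = 1$ ($R{\left(X \right)} = \frac{2 X}{2 X} = 2 X \frac{1}{2 X} = 1$)
$j = 12$ ($j = 1 \cdot 348 - 336 = 348 - 336 = 12$)
$\sqrt{j + t{\left(184 - 6 \right)}} = \sqrt{12 + 4851} = \sqrt{4863}$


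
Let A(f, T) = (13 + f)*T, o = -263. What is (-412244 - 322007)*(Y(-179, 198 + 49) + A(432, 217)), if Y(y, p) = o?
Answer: -70709839802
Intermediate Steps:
Y(y, p) = -263
A(f, T) = T*(13 + f)
(-412244 - 322007)*(Y(-179, 198 + 49) + A(432, 217)) = (-412244 - 322007)*(-263 + 217*(13 + 432)) = -734251*(-263 + 217*445) = -734251*(-263 + 96565) = -734251*96302 = -70709839802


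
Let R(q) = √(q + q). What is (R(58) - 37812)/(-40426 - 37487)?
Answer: 12604/25971 - 2*√29/77913 ≈ 0.48517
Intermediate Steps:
R(q) = √2*√q (R(q) = √(2*q) = √2*√q)
(R(58) - 37812)/(-40426 - 37487) = (√2*√58 - 37812)/(-40426 - 37487) = (2*√29 - 37812)/(-77913) = (-37812 + 2*√29)*(-1/77913) = 12604/25971 - 2*√29/77913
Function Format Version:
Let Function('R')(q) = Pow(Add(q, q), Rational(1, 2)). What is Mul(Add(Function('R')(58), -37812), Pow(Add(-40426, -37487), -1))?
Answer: Add(Rational(12604, 25971), Mul(Rational(-2, 77913), Pow(29, Rational(1, 2)))) ≈ 0.48517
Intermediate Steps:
Function('R')(q) = Mul(Pow(2, Rational(1, 2)), Pow(q, Rational(1, 2))) (Function('R')(q) = Pow(Mul(2, q), Rational(1, 2)) = Mul(Pow(2, Rational(1, 2)), Pow(q, Rational(1, 2))))
Mul(Add(Function('R')(58), -37812), Pow(Add(-40426, -37487), -1)) = Mul(Add(Mul(Pow(2, Rational(1, 2)), Pow(58, Rational(1, 2))), -37812), Pow(Add(-40426, -37487), -1)) = Mul(Add(Mul(2, Pow(29, Rational(1, 2))), -37812), Pow(-77913, -1)) = Mul(Add(-37812, Mul(2, Pow(29, Rational(1, 2)))), Rational(-1, 77913)) = Add(Rational(12604, 25971), Mul(Rational(-2, 77913), Pow(29, Rational(1, 2))))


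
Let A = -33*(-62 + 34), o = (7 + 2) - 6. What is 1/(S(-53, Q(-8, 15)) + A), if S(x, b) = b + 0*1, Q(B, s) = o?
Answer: 1/927 ≈ 0.0010787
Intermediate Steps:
o = 3 (o = 9 - 6 = 3)
Q(B, s) = 3
S(x, b) = b (S(x, b) = b + 0 = b)
A = 924 (A = -33*(-28) = 924)
1/(S(-53, Q(-8, 15)) + A) = 1/(3 + 924) = 1/927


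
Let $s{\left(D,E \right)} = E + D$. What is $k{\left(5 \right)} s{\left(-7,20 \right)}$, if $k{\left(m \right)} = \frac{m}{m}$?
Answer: $13$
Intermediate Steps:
$s{\left(D,E \right)} = D + E$
$k{\left(m \right)} = 1$
$k{\left(5 \right)} s{\left(-7,20 \right)} = 1 \left(-7 + 20\right) = 1 \cdot 13 = 13$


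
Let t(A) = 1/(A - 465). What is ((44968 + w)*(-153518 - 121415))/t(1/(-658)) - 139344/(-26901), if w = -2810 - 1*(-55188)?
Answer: 5244986585930551615/421449 ≈ 1.2445e+13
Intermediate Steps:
w = 52378 (w = -2810 + 55188 = 52378)
t(A) = 1/(-465 + A)
((44968 + w)*(-153518 - 121415))/t(1/(-658)) - 139344/(-26901) = ((44968 + 52378)*(-153518 - 121415))/(1/(-465 + 1/(-658))) - 139344/(-26901) = (97346*(-274933))/(1/(-465 - 1/658)) - 139344*(-1/26901) = -26763627818/(1/(-305971/658)) + 46448/8967 = -26763627818/(-658/305971) + 46448/8967 = -26763627818*(-305971/658) + 46448/8967 = 4094446983550639/329 + 46448/8967 = 5244986585930551615/421449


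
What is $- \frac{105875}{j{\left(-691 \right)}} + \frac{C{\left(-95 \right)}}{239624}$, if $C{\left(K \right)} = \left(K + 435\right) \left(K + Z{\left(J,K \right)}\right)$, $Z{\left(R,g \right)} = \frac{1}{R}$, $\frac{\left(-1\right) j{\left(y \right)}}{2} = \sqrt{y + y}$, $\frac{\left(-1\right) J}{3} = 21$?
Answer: $- \frac{254405}{1887039} - \frac{105875 i \sqrt{1382}}{2764} \approx -0.13482 - 1424.0 i$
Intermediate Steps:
$J = -63$ ($J = \left(-3\right) 21 = -63$)
$j{\left(y \right)} = - 2 \sqrt{2} \sqrt{y}$ ($j{\left(y \right)} = - 2 \sqrt{y + y} = - 2 \sqrt{2 y} = - 2 \sqrt{2} \sqrt{y}$)
$C{\left(K \right)} = \left(435 + K\right) \left(- \frac{1}{63} + K\right)$ ($C{\left(K \right)} = \left(K + 435\right) \left(K + \frac{1}{-63}\right) = \left(435 + K\right) \left(K - \frac{1}{63}\right) = \left(435 + K\right) \left(- \frac{1}{63} + K\right)$)
$- \frac{105875}{j{\left(-691 \right)}} + \frac{C{\left(-95 \right)}}{239624} = - \frac{105875}{\left(-2\right) \sqrt{2} \sqrt{-691}} + \frac{- \frac{145}{21} + \left(-95\right)^{2} + \frac{27404}{63} \left(-95\right)}{239624} = - \frac{105875}{\left(-2\right) \sqrt{2} i \sqrt{691}} + \left(- \frac{145}{21} + 9025 - \frac{2603380}{63}\right) \frac{1}{239624} = - \frac{105875}{\left(-2\right) i \sqrt{1382}} - \frac{254405}{1887039} = - 105875 \frac{i \sqrt{1382}}{2764} - \frac{254405}{1887039} = - \frac{105875 i \sqrt{1382}}{2764} - \frac{254405}{1887039} = - \frac{254405}{1887039} - \frac{105875 i \sqrt{1382}}{2764}$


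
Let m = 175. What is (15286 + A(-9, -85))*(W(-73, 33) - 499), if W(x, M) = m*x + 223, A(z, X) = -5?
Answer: -199432331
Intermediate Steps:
W(x, M) = 223 + 175*x (W(x, M) = 175*x + 223 = 223 + 175*x)
(15286 + A(-9, -85))*(W(-73, 33) - 499) = (15286 - 5)*((223 + 175*(-73)) - 499) = 15281*((223 - 12775) - 499) = 15281*(-12552 - 499) = 15281*(-13051) = -199432331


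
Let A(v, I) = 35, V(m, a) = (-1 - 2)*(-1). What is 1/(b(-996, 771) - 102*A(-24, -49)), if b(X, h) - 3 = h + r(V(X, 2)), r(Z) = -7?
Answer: -1/2803 ≈ -0.00035676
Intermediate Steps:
V(m, a) = 3 (V(m, a) = -3*(-1) = 3)
b(X, h) = -4 + h (b(X, h) = 3 + (h - 7) = 3 + (-7 + h) = -4 + h)
1/(b(-996, 771) - 102*A(-24, -49)) = 1/((-4 + 771) - 102*35) = 1/(767 - 3570) = 1/(-2803) = -1/2803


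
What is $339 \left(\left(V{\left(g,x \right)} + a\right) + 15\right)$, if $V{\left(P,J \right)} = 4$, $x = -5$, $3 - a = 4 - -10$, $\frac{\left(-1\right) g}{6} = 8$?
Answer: $2712$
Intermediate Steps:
$g = -48$ ($g = \left(-6\right) 8 = -48$)
$a = -11$ ($a = 3 - \left(4 - -10\right) = 3 - \left(4 + 10\right) = 3 - 14 = -11$)
$339 \left(\left(V{\left(g,x \right)} + a\right) + 15\right) = 339 \left(\left(4 - 11\right) + 15\right) = 339 \left(-7 + 15\right) = 339 \cdot 8 = 2712$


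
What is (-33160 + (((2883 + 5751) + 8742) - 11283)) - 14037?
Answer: -41104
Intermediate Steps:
(-33160 + (((2883 + 5751) + 8742) - 11283)) - 14037 = (-33160 + ((8634 + 8742) - 11283)) - 14037 = (-33160 + (17376 - 11283)) - 14037 = (-33160 + 6093) - 14037 = -27067 - 14037 = -41104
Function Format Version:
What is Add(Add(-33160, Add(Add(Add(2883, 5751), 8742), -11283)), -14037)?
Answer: -41104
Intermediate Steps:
Add(Add(-33160, Add(Add(Add(2883, 5751), 8742), -11283)), -14037) = Add(Add(-33160, Add(Add(8634, 8742), -11283)), -14037) = Add(Add(-33160, Add(17376, -11283)), -14037) = Add(Add(-33160, 6093), -14037) = Add(-27067, -14037) = -41104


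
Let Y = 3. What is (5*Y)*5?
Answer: 75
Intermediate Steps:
(5*Y)*5 = (5*3)*5 = 15*5 = 75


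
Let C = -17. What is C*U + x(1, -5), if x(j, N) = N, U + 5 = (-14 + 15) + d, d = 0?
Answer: 63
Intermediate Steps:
U = -4 (U = -5 + ((-14 + 15) + 0) = -5 + (1 + 0) = -5 + 1 = -4)
C*U + x(1, -5) = -17*(-4) - 5 = 68 - 5 = 63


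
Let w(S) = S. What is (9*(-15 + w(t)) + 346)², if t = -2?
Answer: 37249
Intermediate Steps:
(9*(-15 + w(t)) + 346)² = (9*(-15 - 2) + 346)² = (9*(-17) + 346)² = (-153 + 346)² = 193² = 37249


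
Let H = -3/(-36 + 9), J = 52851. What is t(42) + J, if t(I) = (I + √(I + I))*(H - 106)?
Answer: 145211/3 - 1906*√21/9 ≈ 47433.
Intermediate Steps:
H = ⅑ (H = -3/(-27) = -3*(-1/27) = ⅑ ≈ 0.11111)
t(I) = -953*I/9 - 953*√2*√I/9 (t(I) = (I + √(I + I))*(⅑ - 106) = (I + √(2*I))*(-953/9) = (I + √2*√I)*(-953/9) = -953*I/9 - 953*√2*√I/9)
t(42) + J = (-953/9*42 - 953*√2*√42/9) + 52851 = (-13342/3 - 1906*√21/9) + 52851 = 145211/3 - 1906*√21/9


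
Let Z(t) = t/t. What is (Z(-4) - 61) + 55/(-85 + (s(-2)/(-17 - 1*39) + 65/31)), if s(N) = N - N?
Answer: -31181/514 ≈ -60.663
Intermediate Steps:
s(N) = 0
Z(t) = 1
(Z(-4) - 61) + 55/(-85 + (s(-2)/(-17 - 1*39) + 65/31)) = (1 - 61) + 55/(-85 + (0/(-17 - 1*39) + 65/31)) = -60 + 55/(-85 + (0/(-17 - 39) + 65*(1/31))) = -60 + 55/(-85 + (0/(-56) + 65/31)) = -60 + 55/(-85 + (0*(-1/56) + 65/31)) = -60 + 55/(-85 + (0 + 65/31)) = -60 + 55/(-85 + 65/31) = -60 + 55/(-2570/31) = -60 + 55*(-31/2570) = -60 - 341/514 = -31181/514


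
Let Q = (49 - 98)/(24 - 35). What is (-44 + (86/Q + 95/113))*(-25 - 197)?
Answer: 29320650/5537 ≈ 5295.4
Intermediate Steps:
Q = 49/11 (Q = -49/(-11) = -49*(-1/11) = 49/11 ≈ 4.4545)
(-44 + (86/Q + 95/113))*(-25 - 197) = (-44 + (86/(49/11) + 95/113))*(-25 - 197) = (-44 + (86*(11/49) + 95*(1/113)))*(-222) = (-44 + (946/49 + 95/113))*(-222) = (-44 + 111553/5537)*(-222) = -132075/5537*(-222) = 29320650/5537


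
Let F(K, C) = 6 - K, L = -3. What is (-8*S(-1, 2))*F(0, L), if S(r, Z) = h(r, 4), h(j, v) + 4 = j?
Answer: 240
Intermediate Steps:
h(j, v) = -4 + j
S(r, Z) = -4 + r
(-8*S(-1, 2))*F(0, L) = (-8*(-4 - 1))*(6 - 1*0) = (-8*(-5))*(6 + 0) = 40*6 = 240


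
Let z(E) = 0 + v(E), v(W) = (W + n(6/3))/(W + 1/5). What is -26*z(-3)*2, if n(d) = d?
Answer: -130/7 ≈ -18.571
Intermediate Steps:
v(W) = (2 + W)/(⅕ + W) (v(W) = (W + 6/3)/(W + 1/5) = (W + 6*(⅓))/(W + 1*(⅕)) = (W + 2)/(W + ⅕) = (2 + W)/(⅕ + W))
z(E) = 5*(2 + E)/(1 + 5*E) (z(E) = 0 + 5*(2 + E)/(1 + 5*E) = 5*(2 + E)/(1 + 5*E))
-26*z(-3)*2 = -130*(2 - 3)/(1 + 5*(-3))*2 = -130*(-1)/(1 - 15)*2 = -130*(-1)/(-14)*2 = -130*(-1)*(-1)/14*2 = -26*5/14*2 = -65/7*2 = -130/7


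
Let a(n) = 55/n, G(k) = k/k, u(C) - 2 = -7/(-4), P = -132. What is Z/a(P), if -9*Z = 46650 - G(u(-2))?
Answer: 186596/15 ≈ 12440.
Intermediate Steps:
u(C) = 15/4 (u(C) = 2 - 7/(-4) = 2 - 7*(-¼) = 2 + 7/4 = 15/4)
G(k) = 1
Z = -46649/9 (Z = -(46650 - 1*1)/9 = -(46650 - 1)/9 = -⅑*46649 = -46649/9 ≈ -5183.2)
Z/a(P) = -46649/(9*(55/(-132))) = -46649/(9*(55*(-1/132))) = -46649/(9*(-5/12)) = -46649/9*(-12/5) = 186596/15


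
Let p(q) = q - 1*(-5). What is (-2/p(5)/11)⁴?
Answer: 1/9150625 ≈ 1.0928e-7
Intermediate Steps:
p(q) = 5 + q (p(q) = q + 5 = 5 + q)
(-2/p(5)/11)⁴ = (-2/(5 + 5)/11)⁴ = (-2/10*(1/11))⁴ = (-2*⅒*(1/11))⁴ = (-⅕*1/11)⁴ = (-1/55)⁴ = 1/9150625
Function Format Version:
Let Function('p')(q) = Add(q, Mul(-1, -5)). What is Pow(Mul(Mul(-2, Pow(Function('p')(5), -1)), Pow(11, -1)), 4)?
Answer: Rational(1, 9150625) ≈ 1.0928e-7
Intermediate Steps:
Function('p')(q) = Add(5, q) (Function('p')(q) = Add(q, 5) = Add(5, q))
Pow(Mul(Mul(-2, Pow(Function('p')(5), -1)), Pow(11, -1)), 4) = Pow(Mul(Mul(-2, Pow(Add(5, 5), -1)), Pow(11, -1)), 4) = Pow(Mul(Mul(-2, Pow(10, -1)), Rational(1, 11)), 4) = Pow(Mul(Mul(-2, Rational(1, 10)), Rational(1, 11)), 4) = Pow(Mul(Rational(-1, 5), Rational(1, 11)), 4) = Pow(Rational(-1, 55), 4) = Rational(1, 9150625)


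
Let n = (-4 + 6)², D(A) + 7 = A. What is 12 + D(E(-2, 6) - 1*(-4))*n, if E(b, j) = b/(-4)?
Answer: 2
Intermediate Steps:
E(b, j) = -b/4 (E(b, j) = b*(-¼) = -b/4)
D(A) = -7 + A
n = 4 (n = 2² = 4)
12 + D(E(-2, 6) - 1*(-4))*n = 12 + (-7 + (-¼*(-2) - 1*(-4)))*4 = 12 + (-7 + (½ + 4))*4 = 12 + (-7 + 9/2)*4 = 12 - 5/2*4 = 12 - 10 = 2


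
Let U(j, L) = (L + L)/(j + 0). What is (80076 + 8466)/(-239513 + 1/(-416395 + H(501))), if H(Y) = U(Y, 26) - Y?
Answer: -18493311017448/50025845381473 ≈ -0.36968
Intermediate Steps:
U(j, L) = 2*L/j (U(j, L) = (2*L)/j = 2*L/j)
H(Y) = -Y + 52/Y (H(Y) = 2*26/Y - Y = 52/Y - Y = -Y + 52/Y)
(80076 + 8466)/(-239513 + 1/(-416395 + H(501))) = (80076 + 8466)/(-239513 + 1/(-416395 + (-1*501 + 52/501))) = 88542/(-239513 + 1/(-416395 + (-501 + 52*(1/501)))) = 88542/(-239513 + 1/(-416395 + (-501 + 52/501))) = 88542/(-239513 + 1/(-416395 - 250949/501)) = 88542/(-239513 + 1/(-208864844/501)) = 88542/(-239513 - 501/208864844) = 88542/(-50025845381473/208864844) = 88542*(-208864844/50025845381473) = -18493311017448/50025845381473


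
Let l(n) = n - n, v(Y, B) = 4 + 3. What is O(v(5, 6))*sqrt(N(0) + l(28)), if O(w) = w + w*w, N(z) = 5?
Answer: 56*sqrt(5) ≈ 125.22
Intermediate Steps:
v(Y, B) = 7
O(w) = w + w**2
l(n) = 0
O(v(5, 6))*sqrt(N(0) + l(28)) = (7*(1 + 7))*sqrt(5 + 0) = (7*8)*sqrt(5) = 56*sqrt(5)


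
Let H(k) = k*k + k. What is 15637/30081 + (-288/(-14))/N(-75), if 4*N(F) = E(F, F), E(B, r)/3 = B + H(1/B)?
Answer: 13698635591/88848535083 ≈ 0.15418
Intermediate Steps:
H(k) = k + k**2 (H(k) = k**2 + k = k + k**2)
E(B, r) = 3*B + 3*(1 + 1/B)/B (E(B, r) = 3*(B + (1 + 1/B)/B) = 3*B + 3*(1 + 1/B)/B)
N(F) = 3*F/4 + 3/(4*F) + 3/(4*F**2) (N(F) = (3*F + 3/F + 3/F**2)/4 = 3*F/4 + 3/(4*F) + 3/(4*F**2))
15637/30081 + (-288/(-14))/N(-75) = 15637/30081 + (-288/(-14))/(((3/4)*(1 - 75 + (-75)**3)/(-75)**2)) = 15637*(1/30081) + (-1/14*(-288))/(((3/4)*(1/5625)*(1 - 75 - 421875))) = 15637/30081 + 144/(7*(((3/4)*(1/5625)*(-421949)))) = 15637/30081 + 144/(7*(-421949/7500)) = 15637/30081 + (144/7)*(-7500/421949) = 15637/30081 - 1080000/2953643 = 13698635591/88848535083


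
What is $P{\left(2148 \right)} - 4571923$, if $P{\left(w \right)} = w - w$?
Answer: $-4571923$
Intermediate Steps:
$P{\left(w \right)} = 0$
$P{\left(2148 \right)} - 4571923 = 0 - 4571923 = -4571923$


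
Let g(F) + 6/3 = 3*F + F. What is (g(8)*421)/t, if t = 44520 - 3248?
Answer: 6315/20636 ≈ 0.30602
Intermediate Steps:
g(F) = -2 + 4*F (g(F) = -2 + (3*F + F) = -2 + 4*F)
t = 41272
(g(8)*421)/t = ((-2 + 4*8)*421)/41272 = ((-2 + 32)*421)*(1/41272) = (30*421)*(1/41272) = 12630*(1/41272) = 6315/20636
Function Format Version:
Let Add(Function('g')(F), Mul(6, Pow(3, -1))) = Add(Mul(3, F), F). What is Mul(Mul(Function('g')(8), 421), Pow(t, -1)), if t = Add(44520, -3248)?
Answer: Rational(6315, 20636) ≈ 0.30602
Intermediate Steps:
Function('g')(F) = Add(-2, Mul(4, F)) (Function('g')(F) = Add(-2, Add(Mul(3, F), F)) = Add(-2, Mul(4, F)))
t = 41272
Mul(Mul(Function('g')(8), 421), Pow(t, -1)) = Mul(Mul(Add(-2, Mul(4, 8)), 421), Pow(41272, -1)) = Mul(Mul(Add(-2, 32), 421), Rational(1, 41272)) = Mul(Mul(30, 421), Rational(1, 41272)) = Mul(12630, Rational(1, 41272)) = Rational(6315, 20636)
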